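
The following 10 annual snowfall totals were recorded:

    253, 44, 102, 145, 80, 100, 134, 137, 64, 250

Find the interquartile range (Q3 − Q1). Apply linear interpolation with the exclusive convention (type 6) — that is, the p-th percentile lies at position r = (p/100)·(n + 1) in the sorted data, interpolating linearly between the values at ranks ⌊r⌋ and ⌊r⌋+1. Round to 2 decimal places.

95.25

Sorted: 44, 64, 80, 100, 102, 134, 137, 145, 250, 253.
n = 10.
P25: r = 2.75; ranks 2–3 are 64, 80; interpolating gives 76.
P75: r = 8.25; ranks 8–9 are 145, 250; interpolating gives 171.25.
Difference: 171.25 − 76 = 95.25.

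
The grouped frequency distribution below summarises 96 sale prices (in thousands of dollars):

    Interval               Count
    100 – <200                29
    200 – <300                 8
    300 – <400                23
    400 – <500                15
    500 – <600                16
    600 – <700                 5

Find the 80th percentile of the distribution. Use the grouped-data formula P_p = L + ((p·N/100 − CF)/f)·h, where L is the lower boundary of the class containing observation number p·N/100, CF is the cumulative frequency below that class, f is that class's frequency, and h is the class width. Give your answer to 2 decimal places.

N = 96; target position k = 80/100 · 96 = 76.8.
Cumulative frequencies: 29, 37, 60, 75, 91, 96.
Observation 76.8 falls in the class 500 – <600.
L = 500, CF = 75, f = 16, h = 100.
P80 = 500 + ((76.8 − 75)/16)·100 = 500 + 11.25 = 511.25.

511.25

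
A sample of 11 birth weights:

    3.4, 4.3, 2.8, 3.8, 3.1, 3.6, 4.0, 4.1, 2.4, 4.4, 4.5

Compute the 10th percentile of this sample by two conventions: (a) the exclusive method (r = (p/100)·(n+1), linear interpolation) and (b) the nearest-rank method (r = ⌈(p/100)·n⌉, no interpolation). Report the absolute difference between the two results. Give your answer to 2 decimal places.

0.32

Sorted: 2.4, 2.8, 3.1, 3.4, 3.6, 3.8, 4.0, 4.1, 4.3, 4.4, 4.5.
n = 11.
(a) r = 1.2; between ranks 1 (2.4) and 2 (2.8): 2.48.
(b) the nearest-rank method: rank 2 → 2.8.
|2.48 − 2.8| = 0.32.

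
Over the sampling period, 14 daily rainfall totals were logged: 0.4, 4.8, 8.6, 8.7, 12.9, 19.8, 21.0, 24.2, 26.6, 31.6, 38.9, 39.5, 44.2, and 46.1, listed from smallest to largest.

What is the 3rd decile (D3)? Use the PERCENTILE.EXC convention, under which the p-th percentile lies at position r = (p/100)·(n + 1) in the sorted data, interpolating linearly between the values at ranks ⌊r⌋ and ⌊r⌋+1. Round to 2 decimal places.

n = 14.
r = (30/100)·(14 + 1) = 4.5.
Rank 4 is 8.7 and rank 5 is 12.9.
Interpolate: 8.7 + 0.5·(12.9 − 8.7) = 8.7 + 0.5·4.2 = 10.8.

10.80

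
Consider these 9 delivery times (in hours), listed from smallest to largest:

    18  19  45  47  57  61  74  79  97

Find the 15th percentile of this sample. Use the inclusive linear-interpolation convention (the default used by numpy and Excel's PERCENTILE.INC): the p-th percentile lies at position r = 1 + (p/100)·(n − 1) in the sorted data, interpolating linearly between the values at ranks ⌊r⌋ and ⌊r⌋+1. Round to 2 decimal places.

n = 9.
r = 1 + (15/100)·(9 − 1) = 1 + 1.2 = 2.2.
Rank 2 is 19 and rank 3 is 45.
Interpolate: 19 + 0.2·(45 − 19) = 19 + 0.2·26 = 24.2.

24.20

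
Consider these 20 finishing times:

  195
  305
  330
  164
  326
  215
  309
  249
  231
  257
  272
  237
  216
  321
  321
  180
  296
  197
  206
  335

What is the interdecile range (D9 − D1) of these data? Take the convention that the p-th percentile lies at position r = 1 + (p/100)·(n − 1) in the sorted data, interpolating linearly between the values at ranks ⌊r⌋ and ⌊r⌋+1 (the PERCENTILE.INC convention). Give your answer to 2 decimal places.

132.90

Sorted: 164, 180, 195, 197, 206, 215, 216, 231, 237, 249, 257, 272, 296, 305, 309, 321, 321, 326, 330, 335.
n = 20.
P10: r = 2.9; ranks 2–3 are 180, 195; interpolating gives 193.5.
P90: r = 18.1; ranks 18–19 are 326, 330; interpolating gives 326.4.
Difference: 326.4 − 193.5 = 132.9.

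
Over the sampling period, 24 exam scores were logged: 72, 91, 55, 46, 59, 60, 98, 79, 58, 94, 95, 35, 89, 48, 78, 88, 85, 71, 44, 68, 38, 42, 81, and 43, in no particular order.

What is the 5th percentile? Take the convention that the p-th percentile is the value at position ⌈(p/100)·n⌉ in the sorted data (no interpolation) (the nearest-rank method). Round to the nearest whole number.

38

Sorted: 35, 38, 42, 43, 44, 46, 48, 55, 58, 59, 60, 68, 71, 72, 78, 79, 81, 85, 88, 89, 91, 94, 95, 98.
n = 24.
Position = ⌈5/100 · 24⌉ = ⌈1.2⌉ = 2.
The value at rank 2 is 38.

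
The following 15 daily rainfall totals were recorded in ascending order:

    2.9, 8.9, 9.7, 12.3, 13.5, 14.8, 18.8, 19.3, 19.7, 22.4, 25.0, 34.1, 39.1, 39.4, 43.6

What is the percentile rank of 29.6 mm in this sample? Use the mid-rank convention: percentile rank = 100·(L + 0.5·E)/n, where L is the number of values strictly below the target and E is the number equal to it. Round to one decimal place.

73.3

Count below 29.6: L = 11; count equal: E = 0; n = 15.
Percentile rank = 100·(11 + 0.5·0)/15 = 100·11/15 = 73.33.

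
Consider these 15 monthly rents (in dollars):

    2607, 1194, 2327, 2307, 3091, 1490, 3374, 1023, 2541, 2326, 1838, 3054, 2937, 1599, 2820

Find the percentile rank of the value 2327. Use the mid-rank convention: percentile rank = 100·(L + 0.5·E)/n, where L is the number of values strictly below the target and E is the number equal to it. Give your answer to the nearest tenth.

Sorted: 1023, 1194, 1490, 1599, 1838, 2307, 2326, 2327, 2541, 2607, 2820, 2937, 3054, 3091, 3374.
Count below 2327: L = 7; count equal: E = 1; n = 15.
Percentile rank = 100·(7 + 0.5·1)/15 = 100·7.5/15 = 50.

50.0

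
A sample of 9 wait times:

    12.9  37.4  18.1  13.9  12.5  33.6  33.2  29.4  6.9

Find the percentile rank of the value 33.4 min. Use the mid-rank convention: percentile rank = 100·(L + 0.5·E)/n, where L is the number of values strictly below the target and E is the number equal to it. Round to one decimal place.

Sorted: 6.9, 12.5, 12.9, 13.9, 18.1, 29.4, 33.2, 33.6, 37.4.
Count below 33.4: L = 7; count equal: E = 0; n = 9.
Percentile rank = 100·(7 + 0.5·0)/9 = 100·7/9 = 77.78.

77.8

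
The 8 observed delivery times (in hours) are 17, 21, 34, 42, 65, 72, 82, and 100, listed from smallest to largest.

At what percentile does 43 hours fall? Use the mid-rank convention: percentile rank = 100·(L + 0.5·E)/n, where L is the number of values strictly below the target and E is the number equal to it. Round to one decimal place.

Count below 43: L = 4; count equal: E = 0; n = 8.
Percentile rank = 100·(4 + 0.5·0)/8 = 100·4/8 = 50.

50.0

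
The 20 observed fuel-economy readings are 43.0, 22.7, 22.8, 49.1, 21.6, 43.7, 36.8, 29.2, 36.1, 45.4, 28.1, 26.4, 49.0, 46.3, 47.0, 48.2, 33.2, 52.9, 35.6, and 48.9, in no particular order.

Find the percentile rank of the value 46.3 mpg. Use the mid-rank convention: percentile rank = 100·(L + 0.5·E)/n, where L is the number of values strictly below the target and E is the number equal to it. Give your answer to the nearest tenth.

67.5

Sorted: 21.6, 22.7, 22.8, 26.4, 28.1, 29.2, 33.2, 35.6, 36.1, 36.8, 43.0, 43.7, 45.4, 46.3, 47.0, 48.2, 48.9, 49.0, 49.1, 52.9.
Count below 46.3: L = 13; count equal: E = 1; n = 20.
Percentile rank = 100·(13 + 0.5·1)/20 = 100·13.5/20 = 67.5.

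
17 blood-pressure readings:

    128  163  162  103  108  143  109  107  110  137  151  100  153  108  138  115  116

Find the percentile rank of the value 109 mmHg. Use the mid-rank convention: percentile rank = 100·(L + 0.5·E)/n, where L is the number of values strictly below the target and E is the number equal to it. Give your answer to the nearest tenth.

Sorted: 100, 103, 107, 108, 108, 109, 110, 115, 116, 128, 137, 138, 143, 151, 153, 162, 163.
Count below 109: L = 5; count equal: E = 1; n = 17.
Percentile rank = 100·(5 + 0.5·1)/17 = 100·5.5/17 = 32.35.

32.4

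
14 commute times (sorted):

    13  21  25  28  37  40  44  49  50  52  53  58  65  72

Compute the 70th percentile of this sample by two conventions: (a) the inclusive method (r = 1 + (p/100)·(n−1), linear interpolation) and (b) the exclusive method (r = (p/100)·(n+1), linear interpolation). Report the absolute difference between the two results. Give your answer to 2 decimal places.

0.40

n = 14.
(a) r = 10.1; between ranks 10 (52) and 11 (53): 52.1.
(b) r = 10.5; between ranks 10 (52) and 11 (53): 52.5.
|52.1 − 52.5| = 0.4.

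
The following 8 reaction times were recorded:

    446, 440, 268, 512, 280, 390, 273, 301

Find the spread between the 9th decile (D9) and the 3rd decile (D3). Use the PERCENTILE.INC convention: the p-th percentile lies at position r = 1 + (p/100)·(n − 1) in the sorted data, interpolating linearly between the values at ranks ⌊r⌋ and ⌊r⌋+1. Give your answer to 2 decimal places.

Sorted: 268, 273, 280, 301, 390, 440, 446, 512.
n = 8.
P30: r = 3.1; ranks 3–4 are 280, 301; interpolating gives 282.1.
P90: r = 7.3; ranks 7–8 are 446, 512; interpolating gives 465.8.
Difference: 465.8 − 282.1 = 183.7.

183.70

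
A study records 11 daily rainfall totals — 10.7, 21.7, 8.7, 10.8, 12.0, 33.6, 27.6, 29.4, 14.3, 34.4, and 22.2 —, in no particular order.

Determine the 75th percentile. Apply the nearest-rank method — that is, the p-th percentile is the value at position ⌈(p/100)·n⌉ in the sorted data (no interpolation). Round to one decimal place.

Sorted: 8.7, 10.7, 10.8, 12.0, 14.3, 21.7, 22.2, 27.6, 29.4, 33.6, 34.4.
n = 11.
Position = ⌈75/100 · 11⌉ = ⌈8.25⌉ = 9.
The value at rank 9 is 29.4.

29.4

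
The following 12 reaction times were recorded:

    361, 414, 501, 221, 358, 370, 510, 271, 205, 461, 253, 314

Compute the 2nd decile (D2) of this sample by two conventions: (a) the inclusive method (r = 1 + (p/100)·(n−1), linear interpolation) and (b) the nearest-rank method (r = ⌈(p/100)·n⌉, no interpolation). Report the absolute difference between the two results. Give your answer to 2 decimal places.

3.60

Sorted: 205, 221, 253, 271, 314, 358, 361, 370, 414, 461, 501, 510.
n = 12.
(a) r = 3.2; between ranks 3 (253) and 4 (271): 256.6.
(b) the nearest-rank method: rank 3 → 253.
|256.6 − 253| = 3.6.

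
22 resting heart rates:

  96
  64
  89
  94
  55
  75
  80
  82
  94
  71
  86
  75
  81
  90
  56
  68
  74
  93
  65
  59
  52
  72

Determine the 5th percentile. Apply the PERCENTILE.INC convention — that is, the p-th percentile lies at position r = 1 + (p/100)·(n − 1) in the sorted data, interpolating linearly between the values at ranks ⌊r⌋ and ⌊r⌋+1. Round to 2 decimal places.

55.05

Sorted: 52, 55, 56, 59, 64, 65, 68, 71, 72, 74, 75, 75, 80, 81, 82, 86, 89, 90, 93, 94, 94, 96.
n = 22.
r = 1 + (5/100)·(22 − 1) = 1 + 1.05 = 2.05.
Rank 2 is 55 and rank 3 is 56.
Interpolate: 55 + 0.05·(56 − 55) = 55 + 0.05·1 = 55.05.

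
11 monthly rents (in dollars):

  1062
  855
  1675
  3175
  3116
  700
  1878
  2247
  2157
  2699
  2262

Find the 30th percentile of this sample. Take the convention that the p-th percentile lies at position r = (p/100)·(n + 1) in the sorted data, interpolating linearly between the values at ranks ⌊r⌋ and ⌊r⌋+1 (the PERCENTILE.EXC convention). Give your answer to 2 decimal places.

Sorted: 700, 855, 1062, 1675, 1878, 2157, 2247, 2262, 2699, 3116, 3175.
n = 11.
r = (30/100)·(11 + 1) = 3.6.
Rank 3 is 1062 and rank 4 is 1675.
Interpolate: 1062 + 0.6·(1675 − 1062) = 1062 + 0.6·613 = 1429.8.

1429.80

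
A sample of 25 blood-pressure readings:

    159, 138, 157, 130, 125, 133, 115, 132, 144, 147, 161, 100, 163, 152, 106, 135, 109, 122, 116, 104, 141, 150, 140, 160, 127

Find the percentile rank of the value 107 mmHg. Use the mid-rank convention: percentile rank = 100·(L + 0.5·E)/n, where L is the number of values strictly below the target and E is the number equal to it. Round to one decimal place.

Sorted: 100, 104, 106, 109, 115, 116, 122, 125, 127, 130, 132, 133, 135, 138, 140, 141, 144, 147, 150, 152, 157, 159, 160, 161, 163.
Count below 107: L = 3; count equal: E = 0; n = 25.
Percentile rank = 100·(3 + 0.5·0)/25 = 100·3/25 = 12.

12.0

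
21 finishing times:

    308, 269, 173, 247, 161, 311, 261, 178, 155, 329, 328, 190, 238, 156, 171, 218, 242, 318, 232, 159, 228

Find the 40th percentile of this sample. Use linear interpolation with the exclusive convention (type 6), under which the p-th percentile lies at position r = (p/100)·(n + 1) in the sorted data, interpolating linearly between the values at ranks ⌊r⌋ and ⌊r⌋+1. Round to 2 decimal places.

Sorted: 155, 156, 159, 161, 171, 173, 178, 190, 218, 228, 232, 238, 242, 247, 261, 269, 308, 311, 318, 328, 329.
n = 21.
r = (40/100)·(21 + 1) = 8.8.
Rank 8 is 190 and rank 9 is 218.
Interpolate: 190 + 0.8·(218 − 190) = 190 + 0.8·28 = 212.4.

212.40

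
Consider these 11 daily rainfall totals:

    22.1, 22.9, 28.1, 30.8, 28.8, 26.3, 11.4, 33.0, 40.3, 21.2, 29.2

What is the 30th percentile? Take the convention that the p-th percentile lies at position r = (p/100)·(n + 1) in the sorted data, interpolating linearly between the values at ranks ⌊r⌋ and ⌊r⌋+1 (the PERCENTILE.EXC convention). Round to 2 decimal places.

Sorted: 11.4, 21.2, 22.1, 22.9, 26.3, 28.1, 28.8, 29.2, 30.8, 33.0, 40.3.
n = 11.
r = (30/100)·(11 + 1) = 3.6.
Rank 3 is 22.1 and rank 4 is 22.9.
Interpolate: 22.1 + 0.6·(22.9 − 22.1) = 22.1 + 0.6·0.8 = 22.58.

22.58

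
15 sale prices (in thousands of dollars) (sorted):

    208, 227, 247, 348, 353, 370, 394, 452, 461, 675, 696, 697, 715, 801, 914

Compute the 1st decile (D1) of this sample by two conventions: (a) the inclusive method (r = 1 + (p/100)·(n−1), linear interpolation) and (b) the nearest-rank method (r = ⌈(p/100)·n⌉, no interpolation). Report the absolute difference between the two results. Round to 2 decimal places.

n = 15.
(a) r = 2.4; between ranks 2 (227) and 3 (247): 235.
(b) the nearest-rank method: rank 2 → 227.
|235 − 227| = 8.

8.00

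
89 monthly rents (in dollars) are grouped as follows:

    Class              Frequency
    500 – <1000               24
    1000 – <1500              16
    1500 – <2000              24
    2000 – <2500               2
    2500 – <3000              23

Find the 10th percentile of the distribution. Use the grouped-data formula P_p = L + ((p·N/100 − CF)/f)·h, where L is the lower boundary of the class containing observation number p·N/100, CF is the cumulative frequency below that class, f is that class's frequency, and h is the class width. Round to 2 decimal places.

685.42

N = 89; target position k = 10/100 · 89 = 8.9.
Cumulative frequencies: 24, 40, 64, 66, 89.
Observation 8.9 falls in the class 500 – <1000.
L = 500, CF = 0, f = 24, h = 500.
P10 = 500 + ((8.9 − 0)/24)·500 = 500 + 185.417 = 685.417.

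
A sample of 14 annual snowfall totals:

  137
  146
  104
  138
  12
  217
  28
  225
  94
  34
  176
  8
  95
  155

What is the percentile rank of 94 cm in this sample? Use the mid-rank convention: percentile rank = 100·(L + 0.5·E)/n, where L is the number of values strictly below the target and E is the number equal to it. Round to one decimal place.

32.1

Sorted: 8, 12, 28, 34, 94, 95, 104, 137, 138, 146, 155, 176, 217, 225.
Count below 94: L = 4; count equal: E = 1; n = 14.
Percentile rank = 100·(4 + 0.5·1)/14 = 100·4.5/14 = 32.14.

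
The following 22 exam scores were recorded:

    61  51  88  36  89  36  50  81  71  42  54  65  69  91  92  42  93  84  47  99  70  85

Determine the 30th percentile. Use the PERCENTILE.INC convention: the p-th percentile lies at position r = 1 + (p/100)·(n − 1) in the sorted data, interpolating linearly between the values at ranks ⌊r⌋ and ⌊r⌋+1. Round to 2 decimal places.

51.90

Sorted: 36, 36, 42, 42, 47, 50, 51, 54, 61, 65, 69, 70, 71, 81, 84, 85, 88, 89, 91, 92, 93, 99.
n = 22.
r = 1 + (30/100)·(22 − 1) = 1 + 6.3 = 7.3.
Rank 7 is 51 and rank 8 is 54.
Interpolate: 51 + 0.3·(54 − 51) = 51 + 0.3·3 = 51.9.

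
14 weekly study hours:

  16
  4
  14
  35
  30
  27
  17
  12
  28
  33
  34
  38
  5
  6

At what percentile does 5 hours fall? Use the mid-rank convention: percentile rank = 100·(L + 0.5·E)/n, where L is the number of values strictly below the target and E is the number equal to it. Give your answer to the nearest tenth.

Sorted: 4, 5, 6, 12, 14, 16, 17, 27, 28, 30, 33, 34, 35, 38.
Count below 5: L = 1; count equal: E = 1; n = 14.
Percentile rank = 100·(1 + 0.5·1)/14 = 100·1.5/14 = 10.71.

10.7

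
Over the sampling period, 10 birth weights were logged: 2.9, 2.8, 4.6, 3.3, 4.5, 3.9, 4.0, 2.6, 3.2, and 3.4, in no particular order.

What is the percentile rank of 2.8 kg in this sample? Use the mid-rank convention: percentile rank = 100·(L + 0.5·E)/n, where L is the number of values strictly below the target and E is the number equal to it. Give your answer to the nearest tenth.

Sorted: 2.6, 2.8, 2.9, 3.2, 3.3, 3.4, 3.9, 4.0, 4.5, 4.6.
Count below 2.8: L = 1; count equal: E = 1; n = 10.
Percentile rank = 100·(1 + 0.5·1)/10 = 100·1.5/10 = 15.

15.0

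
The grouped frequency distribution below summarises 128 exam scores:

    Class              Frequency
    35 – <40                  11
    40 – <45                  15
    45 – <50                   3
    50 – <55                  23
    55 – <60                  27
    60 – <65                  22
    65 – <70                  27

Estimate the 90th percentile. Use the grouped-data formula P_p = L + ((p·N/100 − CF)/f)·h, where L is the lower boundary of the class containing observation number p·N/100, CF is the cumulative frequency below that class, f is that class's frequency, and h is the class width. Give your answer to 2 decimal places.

N = 128; target position k = 90/100 · 128 = 115.2.
Cumulative frequencies: 11, 26, 29, 52, 79, 101, 128.
Observation 115.2 falls in the class 65 – <70.
L = 65, CF = 101, f = 27, h = 5.
P90 = 65 + ((115.2 − 101)/27)·5 = 65 + 2.62963 = 67.6296.

67.63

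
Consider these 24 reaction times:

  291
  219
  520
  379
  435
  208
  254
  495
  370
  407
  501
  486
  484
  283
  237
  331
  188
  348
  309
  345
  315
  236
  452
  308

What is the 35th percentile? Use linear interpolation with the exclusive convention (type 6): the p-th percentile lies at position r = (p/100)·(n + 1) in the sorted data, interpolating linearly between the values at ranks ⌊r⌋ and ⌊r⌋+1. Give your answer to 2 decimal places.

Sorted: 188, 208, 219, 236, 237, 254, 283, 291, 308, 309, 315, 331, 345, 348, 370, 379, 407, 435, 452, 484, 486, 495, 501, 520.
n = 24.
r = (35/100)·(24 + 1) = 8.75.
Rank 8 is 291 and rank 9 is 308.
Interpolate: 291 + 0.75·(308 − 291) = 291 + 0.75·17 = 303.75.

303.75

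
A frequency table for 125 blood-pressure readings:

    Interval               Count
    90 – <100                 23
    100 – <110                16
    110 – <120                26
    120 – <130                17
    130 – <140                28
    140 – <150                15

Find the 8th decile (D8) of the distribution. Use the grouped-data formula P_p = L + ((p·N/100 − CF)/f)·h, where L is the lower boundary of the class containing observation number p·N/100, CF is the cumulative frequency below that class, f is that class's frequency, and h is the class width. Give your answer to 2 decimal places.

N = 125; target position k = 80/100 · 125 = 100.
Cumulative frequencies: 23, 39, 65, 82, 110, 125.
Observation 100 falls in the class 130 – <140.
L = 130, CF = 82, f = 28, h = 10.
P80 = 130 + ((100 − 82)/28)·10 = 130 + 6.42857 = 136.429.

136.43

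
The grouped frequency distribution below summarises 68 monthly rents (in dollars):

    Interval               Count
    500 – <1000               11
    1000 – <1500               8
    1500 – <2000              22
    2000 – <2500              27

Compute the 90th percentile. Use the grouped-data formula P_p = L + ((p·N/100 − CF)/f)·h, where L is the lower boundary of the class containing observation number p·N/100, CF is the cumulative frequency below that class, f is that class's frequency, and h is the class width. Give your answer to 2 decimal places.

N = 68; target position k = 90/100 · 68 = 61.2.
Cumulative frequencies: 11, 19, 41, 68.
Observation 61.2 falls in the class 2000 – <2500.
L = 2000, CF = 41, f = 27, h = 500.
P90 = 2000 + ((61.2 − 41)/27)·500 = 2000 + 374.074 = 2374.07.

2374.07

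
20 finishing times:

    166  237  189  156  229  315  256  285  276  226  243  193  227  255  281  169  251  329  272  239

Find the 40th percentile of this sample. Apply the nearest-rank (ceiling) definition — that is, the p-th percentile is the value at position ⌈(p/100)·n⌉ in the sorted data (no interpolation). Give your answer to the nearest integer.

Sorted: 156, 166, 169, 189, 193, 226, 227, 229, 237, 239, 243, 251, 255, 256, 272, 276, 281, 285, 315, 329.
n = 20.
Position = ⌈40/100 · 20⌉ = ⌈8⌉ = 8.
The value at rank 8 is 229.

229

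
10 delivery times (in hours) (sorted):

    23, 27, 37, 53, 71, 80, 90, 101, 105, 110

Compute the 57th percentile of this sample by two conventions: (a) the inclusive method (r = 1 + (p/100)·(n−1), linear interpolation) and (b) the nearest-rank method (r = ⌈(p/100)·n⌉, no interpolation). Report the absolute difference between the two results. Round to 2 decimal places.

1.30

n = 10.
(a) r = 6.13; between ranks 6 (80) and 7 (90): 81.3.
(b) the nearest-rank method: rank 6 → 80.
|81.3 − 80| = 1.3.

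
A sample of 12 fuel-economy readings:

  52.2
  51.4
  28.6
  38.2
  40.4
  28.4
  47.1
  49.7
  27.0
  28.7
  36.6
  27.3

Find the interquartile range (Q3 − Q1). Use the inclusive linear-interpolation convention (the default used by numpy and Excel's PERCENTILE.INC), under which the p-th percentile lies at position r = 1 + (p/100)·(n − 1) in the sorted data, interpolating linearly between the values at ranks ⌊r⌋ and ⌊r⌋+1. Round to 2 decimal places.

19.20

Sorted: 27.0, 27.3, 28.4, 28.6, 28.7, 36.6, 38.2, 40.4, 47.1, 49.7, 51.4, 52.2.
n = 12.
P25: r = 3.75; ranks 3–4 are 28.4, 28.6; interpolating gives 28.55.
P75: r = 9.25; ranks 9–10 are 47.1, 49.7; interpolating gives 47.75.
Difference: 47.75 − 28.55 = 19.2.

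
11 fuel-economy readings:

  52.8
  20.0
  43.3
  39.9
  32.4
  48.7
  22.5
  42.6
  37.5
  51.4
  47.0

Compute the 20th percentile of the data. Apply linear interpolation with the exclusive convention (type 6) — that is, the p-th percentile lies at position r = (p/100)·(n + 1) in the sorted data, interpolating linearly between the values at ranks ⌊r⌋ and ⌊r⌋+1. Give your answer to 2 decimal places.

26.46

Sorted: 20.0, 22.5, 32.4, 37.5, 39.9, 42.6, 43.3, 47.0, 48.7, 51.4, 52.8.
n = 11.
r = (20/100)·(11 + 1) = 2.4.
Rank 2 is 22.5 and rank 3 is 32.4.
Interpolate: 22.5 + 0.4·(32.4 − 22.5) = 22.5 + 0.4·9.9 = 26.46.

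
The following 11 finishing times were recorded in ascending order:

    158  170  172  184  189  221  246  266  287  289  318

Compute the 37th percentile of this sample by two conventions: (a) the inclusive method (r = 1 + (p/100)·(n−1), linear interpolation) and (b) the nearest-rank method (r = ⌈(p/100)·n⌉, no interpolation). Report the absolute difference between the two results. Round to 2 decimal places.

1.50

n = 11.
(a) r = 4.7; between ranks 4 (184) and 5 (189): 187.5.
(b) the nearest-rank method: rank 5 → 189.
|187.5 − 189| = 1.5.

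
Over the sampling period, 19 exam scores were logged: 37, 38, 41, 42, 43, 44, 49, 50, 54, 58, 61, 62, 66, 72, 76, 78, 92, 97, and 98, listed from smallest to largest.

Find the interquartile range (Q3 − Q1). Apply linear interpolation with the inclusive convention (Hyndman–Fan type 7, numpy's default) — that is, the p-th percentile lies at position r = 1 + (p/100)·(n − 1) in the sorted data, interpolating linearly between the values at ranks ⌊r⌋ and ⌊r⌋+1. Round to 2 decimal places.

n = 19.
P25: r = 5.5; ranks 5–6 are 43, 44; interpolating gives 43.5.
P75: r = 14.5; ranks 14–15 are 72, 76; interpolating gives 74.
Difference: 74 − 43.5 = 30.5.

30.50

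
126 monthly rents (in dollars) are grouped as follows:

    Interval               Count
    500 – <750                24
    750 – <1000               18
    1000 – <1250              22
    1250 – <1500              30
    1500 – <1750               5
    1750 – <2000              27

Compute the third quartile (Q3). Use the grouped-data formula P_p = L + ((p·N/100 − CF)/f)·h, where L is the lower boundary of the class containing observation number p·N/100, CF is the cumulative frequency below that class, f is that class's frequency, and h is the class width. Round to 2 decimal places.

N = 126; target position k = 75/100 · 126 = 94.5.
Cumulative frequencies: 24, 42, 64, 94, 99, 126.
Observation 94.5 falls in the class 1500 – <1750.
L = 1500, CF = 94, f = 5, h = 250.
P75 = 1500 + ((94.5 − 94)/5)·250 = 1500 + 25 = 1525.

1525.00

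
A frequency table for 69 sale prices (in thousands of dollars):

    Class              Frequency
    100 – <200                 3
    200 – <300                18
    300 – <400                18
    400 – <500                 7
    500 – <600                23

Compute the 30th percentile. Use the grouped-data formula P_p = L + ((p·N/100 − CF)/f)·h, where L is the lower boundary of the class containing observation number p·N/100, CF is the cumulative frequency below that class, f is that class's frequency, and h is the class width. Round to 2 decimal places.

N = 69; target position k = 30/100 · 69 = 20.7.
Cumulative frequencies: 3, 21, 39, 46, 69.
Observation 20.7 falls in the class 200 – <300.
L = 200, CF = 3, f = 18, h = 100.
P30 = 200 + ((20.7 − 3)/18)·100 = 200 + 98.3333 = 298.333.

298.33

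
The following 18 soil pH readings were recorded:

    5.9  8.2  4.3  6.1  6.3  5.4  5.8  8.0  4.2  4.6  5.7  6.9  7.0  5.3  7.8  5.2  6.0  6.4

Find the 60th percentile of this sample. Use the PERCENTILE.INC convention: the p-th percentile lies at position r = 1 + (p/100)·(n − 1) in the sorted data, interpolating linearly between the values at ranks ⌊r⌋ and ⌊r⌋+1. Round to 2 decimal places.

Sorted: 4.2, 4.3, 4.6, 5.2, 5.3, 5.4, 5.7, 5.8, 5.9, 6.0, 6.1, 6.3, 6.4, 6.9, 7.0, 7.8, 8.0, 8.2.
n = 18.
r = 1 + (60/100)·(18 − 1) = 1 + 10.2 = 11.2.
Rank 11 is 6.1 and rank 12 is 6.3.
Interpolate: 6.1 + 0.2·(6.3 − 6.1) = 6.1 + 0.2·0.2 = 6.14.

6.14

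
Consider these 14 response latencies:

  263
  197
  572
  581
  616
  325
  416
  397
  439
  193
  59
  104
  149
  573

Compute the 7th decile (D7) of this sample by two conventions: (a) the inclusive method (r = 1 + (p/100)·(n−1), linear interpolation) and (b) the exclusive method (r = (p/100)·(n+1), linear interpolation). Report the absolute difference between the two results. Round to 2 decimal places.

Sorted: 59, 104, 149, 193, 197, 263, 325, 397, 416, 439, 572, 573, 581, 616.
n = 14.
(a) r = 10.1; between ranks 10 (439) and 11 (572): 452.3.
(b) r = 10.5; between ranks 10 (439) and 11 (572): 505.5.
|452.3 − 505.5| = 53.2.

53.20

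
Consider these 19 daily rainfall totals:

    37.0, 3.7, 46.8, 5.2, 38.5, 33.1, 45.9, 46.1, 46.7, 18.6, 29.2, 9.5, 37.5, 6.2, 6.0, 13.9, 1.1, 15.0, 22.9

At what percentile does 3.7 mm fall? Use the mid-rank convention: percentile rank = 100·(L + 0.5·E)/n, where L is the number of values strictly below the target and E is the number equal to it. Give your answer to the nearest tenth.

7.9

Sorted: 1.1, 3.7, 5.2, 6.0, 6.2, 9.5, 13.9, 15.0, 18.6, 22.9, 29.2, 33.1, 37.0, 37.5, 38.5, 45.9, 46.1, 46.7, 46.8.
Count below 3.7: L = 1; count equal: E = 1; n = 19.
Percentile rank = 100·(1 + 0.5·1)/19 = 100·1.5/19 = 7.895.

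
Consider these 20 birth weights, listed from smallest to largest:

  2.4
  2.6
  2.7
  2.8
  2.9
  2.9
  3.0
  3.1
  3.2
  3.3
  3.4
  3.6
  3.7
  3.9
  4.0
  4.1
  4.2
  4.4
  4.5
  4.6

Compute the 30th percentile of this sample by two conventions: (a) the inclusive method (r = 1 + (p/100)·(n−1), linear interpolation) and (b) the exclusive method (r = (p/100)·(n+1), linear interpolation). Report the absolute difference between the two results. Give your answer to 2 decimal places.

0.04

n = 20.
(a) r = 6.7; between ranks 6 (2.9) and 7 (3.0): 2.97.
(b) r = 6.3; between ranks 6 (2.9) and 7 (3.0): 2.93.
|2.97 − 2.93| = 0.04.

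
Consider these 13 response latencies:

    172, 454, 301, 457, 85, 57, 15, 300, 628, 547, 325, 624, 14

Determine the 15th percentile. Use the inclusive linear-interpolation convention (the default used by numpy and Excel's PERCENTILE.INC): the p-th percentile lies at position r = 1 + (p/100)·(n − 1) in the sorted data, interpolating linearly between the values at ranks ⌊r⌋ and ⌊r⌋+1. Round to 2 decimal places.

48.60

Sorted: 14, 15, 57, 85, 172, 300, 301, 325, 454, 457, 547, 624, 628.
n = 13.
r = 1 + (15/100)·(13 − 1) = 1 + 1.8 = 2.8.
Rank 2 is 15 and rank 3 is 57.
Interpolate: 15 + 0.8·(57 − 15) = 15 + 0.8·42 = 48.6.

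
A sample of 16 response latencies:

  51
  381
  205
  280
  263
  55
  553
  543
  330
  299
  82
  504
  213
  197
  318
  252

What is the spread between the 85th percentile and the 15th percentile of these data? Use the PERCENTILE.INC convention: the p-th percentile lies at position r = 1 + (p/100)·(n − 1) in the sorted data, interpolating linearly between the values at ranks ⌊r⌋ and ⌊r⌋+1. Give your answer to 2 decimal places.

Sorted: 51, 55, 82, 197, 205, 213, 252, 263, 280, 299, 318, 330, 381, 504, 543, 553.
n = 16.
P15: r = 3.25; ranks 3–4 are 82, 197; interpolating gives 110.75.
P85: r = 13.75; ranks 13–14 are 381, 504; interpolating gives 473.25.
Difference: 473.25 − 110.75 = 362.5.

362.50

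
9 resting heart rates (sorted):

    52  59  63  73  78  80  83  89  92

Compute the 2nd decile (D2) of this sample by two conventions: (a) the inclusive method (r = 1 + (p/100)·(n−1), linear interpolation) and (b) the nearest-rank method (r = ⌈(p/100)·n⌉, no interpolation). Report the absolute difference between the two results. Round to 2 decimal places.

2.40

n = 9.
(a) r = 2.6; between ranks 2 (59) and 3 (63): 61.4.
(b) the nearest-rank method: rank 2 → 59.
|61.4 − 59| = 2.4.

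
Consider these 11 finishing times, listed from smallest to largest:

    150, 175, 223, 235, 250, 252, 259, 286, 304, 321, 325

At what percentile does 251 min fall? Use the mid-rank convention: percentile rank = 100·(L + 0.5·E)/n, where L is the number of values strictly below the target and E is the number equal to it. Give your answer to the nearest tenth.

45.5

Count below 251: L = 5; count equal: E = 0; n = 11.
Percentile rank = 100·(5 + 0.5·0)/11 = 100·5/11 = 45.45.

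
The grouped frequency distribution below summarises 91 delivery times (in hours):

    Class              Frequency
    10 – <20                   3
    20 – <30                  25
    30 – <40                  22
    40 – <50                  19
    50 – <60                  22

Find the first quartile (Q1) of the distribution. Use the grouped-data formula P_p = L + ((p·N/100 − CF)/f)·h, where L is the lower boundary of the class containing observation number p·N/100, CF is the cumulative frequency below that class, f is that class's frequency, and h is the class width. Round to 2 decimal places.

N = 91; target position k = 25/100 · 91 = 22.75.
Cumulative frequencies: 3, 28, 50, 69, 91.
Observation 22.75 falls in the class 20 – <30.
L = 20, CF = 3, f = 25, h = 10.
P25 = 20 + ((22.75 − 3)/25)·10 = 20 + 7.9 = 27.9.

27.90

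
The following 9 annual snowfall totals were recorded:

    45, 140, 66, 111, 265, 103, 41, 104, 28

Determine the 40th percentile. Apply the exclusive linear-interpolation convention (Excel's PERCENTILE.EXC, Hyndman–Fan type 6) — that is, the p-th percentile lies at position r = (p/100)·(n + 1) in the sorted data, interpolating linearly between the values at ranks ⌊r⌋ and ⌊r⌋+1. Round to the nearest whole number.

Sorted: 28, 41, 45, 66, 103, 104, 111, 140, 265.
n = 9.
r = (40/100)·(9 + 1) = 4.
r is an integer, so P40 is the value at rank 4: 66.

66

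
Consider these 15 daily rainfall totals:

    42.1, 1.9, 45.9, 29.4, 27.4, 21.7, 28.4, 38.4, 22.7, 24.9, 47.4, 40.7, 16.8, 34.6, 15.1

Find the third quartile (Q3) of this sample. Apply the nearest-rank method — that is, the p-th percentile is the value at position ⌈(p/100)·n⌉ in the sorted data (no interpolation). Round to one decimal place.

40.7

Sorted: 1.9, 15.1, 16.8, 21.7, 22.7, 24.9, 27.4, 28.4, 29.4, 34.6, 38.4, 40.7, 42.1, 45.9, 47.4.
n = 15.
Position = ⌈75/100 · 15⌉ = ⌈11.25⌉ = 12.
The value at rank 12 is 40.7.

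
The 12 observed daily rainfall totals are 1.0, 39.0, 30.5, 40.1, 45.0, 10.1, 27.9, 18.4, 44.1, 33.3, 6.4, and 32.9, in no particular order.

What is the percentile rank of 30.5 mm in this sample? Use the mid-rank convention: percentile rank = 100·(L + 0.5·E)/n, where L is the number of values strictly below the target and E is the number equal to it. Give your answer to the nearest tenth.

Sorted: 1.0, 6.4, 10.1, 18.4, 27.9, 30.5, 32.9, 33.3, 39.0, 40.1, 44.1, 45.0.
Count below 30.5: L = 5; count equal: E = 1; n = 12.
Percentile rank = 100·(5 + 0.5·1)/12 = 100·5.5/12 = 45.83.

45.8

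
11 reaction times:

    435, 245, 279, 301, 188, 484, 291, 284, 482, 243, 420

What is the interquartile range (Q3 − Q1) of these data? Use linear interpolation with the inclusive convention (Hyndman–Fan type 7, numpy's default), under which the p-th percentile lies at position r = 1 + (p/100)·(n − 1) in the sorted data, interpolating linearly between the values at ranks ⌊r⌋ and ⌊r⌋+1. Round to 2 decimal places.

Sorted: 188, 243, 245, 279, 284, 291, 301, 420, 435, 482, 484.
n = 11.
P25: r = 3.5; ranks 3–4 are 245, 279; interpolating gives 262.
P75: r = 8.5; ranks 8–9 are 420, 435; interpolating gives 427.5.
Difference: 427.5 − 262 = 165.5.

165.50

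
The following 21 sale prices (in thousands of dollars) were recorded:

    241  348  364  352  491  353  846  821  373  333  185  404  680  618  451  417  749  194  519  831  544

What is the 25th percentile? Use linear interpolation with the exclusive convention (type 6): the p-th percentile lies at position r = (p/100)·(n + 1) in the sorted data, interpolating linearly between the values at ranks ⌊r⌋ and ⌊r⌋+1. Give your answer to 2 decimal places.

350.00

Sorted: 185, 194, 241, 333, 348, 352, 353, 364, 373, 404, 417, 451, 491, 519, 544, 618, 680, 749, 821, 831, 846.
n = 21.
r = (25/100)·(21 + 1) = 5.5.
Rank 5 is 348 and rank 6 is 352.
Interpolate: 348 + 0.5·(352 − 348) = 348 + 0.5·4 = 350.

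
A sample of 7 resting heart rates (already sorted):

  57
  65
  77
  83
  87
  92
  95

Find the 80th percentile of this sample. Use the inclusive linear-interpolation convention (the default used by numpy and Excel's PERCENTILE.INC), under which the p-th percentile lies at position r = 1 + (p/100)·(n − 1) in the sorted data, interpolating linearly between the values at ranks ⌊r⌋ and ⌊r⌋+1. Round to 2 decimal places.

n = 7.
r = 1 + (80/100)·(7 − 1) = 1 + 4.8 = 5.8.
Rank 5 is 87 and rank 6 is 92.
Interpolate: 87 + 0.8·(92 − 87) = 87 + 0.8·5 = 91.

91.00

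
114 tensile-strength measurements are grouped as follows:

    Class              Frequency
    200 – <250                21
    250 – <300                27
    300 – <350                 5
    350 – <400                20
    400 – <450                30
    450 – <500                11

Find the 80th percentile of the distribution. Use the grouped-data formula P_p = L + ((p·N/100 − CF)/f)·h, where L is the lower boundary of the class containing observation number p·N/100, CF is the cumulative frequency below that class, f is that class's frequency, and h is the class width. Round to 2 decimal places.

N = 114; target position k = 80/100 · 114 = 91.2.
Cumulative frequencies: 21, 48, 53, 73, 103, 114.
Observation 91.2 falls in the class 400 – <450.
L = 400, CF = 73, f = 30, h = 50.
P80 = 400 + ((91.2 − 73)/30)·50 = 400 + 30.3333 = 430.333.

430.33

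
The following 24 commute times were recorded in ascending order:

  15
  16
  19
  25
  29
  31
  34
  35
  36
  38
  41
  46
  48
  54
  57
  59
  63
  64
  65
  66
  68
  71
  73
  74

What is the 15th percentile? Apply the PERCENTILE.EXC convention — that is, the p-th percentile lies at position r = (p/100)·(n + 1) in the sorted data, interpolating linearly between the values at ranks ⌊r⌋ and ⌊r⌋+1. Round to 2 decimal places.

23.50

n = 24.
r = (15/100)·(24 + 1) = 3.75.
Rank 3 is 19 and rank 4 is 25.
Interpolate: 19 + 0.75·(25 − 19) = 19 + 0.75·6 = 23.5.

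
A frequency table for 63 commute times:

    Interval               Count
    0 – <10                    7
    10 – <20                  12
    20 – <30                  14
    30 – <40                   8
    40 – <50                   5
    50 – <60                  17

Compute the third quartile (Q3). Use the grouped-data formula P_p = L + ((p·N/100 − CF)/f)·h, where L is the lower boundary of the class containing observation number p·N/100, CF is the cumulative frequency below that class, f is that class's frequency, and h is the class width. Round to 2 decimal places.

50.74

N = 63; target position k = 75/100 · 63 = 47.25.
Cumulative frequencies: 7, 19, 33, 41, 46, 63.
Observation 47.25 falls in the class 50 – <60.
L = 50, CF = 46, f = 17, h = 10.
P75 = 50 + ((47.25 − 46)/17)·10 = 50 + 0.735294 = 50.7353.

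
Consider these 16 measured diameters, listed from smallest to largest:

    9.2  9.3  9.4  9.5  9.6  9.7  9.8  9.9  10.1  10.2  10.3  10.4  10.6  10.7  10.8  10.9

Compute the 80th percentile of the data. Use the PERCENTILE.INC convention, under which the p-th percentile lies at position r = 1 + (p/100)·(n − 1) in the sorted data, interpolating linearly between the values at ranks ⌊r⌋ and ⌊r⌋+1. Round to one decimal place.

n = 16.
r = 1 + (80/100)·(16 − 1) = 1 + 12 = 13.
r is an integer, so P80 is the value at rank 13: 10.6.

10.6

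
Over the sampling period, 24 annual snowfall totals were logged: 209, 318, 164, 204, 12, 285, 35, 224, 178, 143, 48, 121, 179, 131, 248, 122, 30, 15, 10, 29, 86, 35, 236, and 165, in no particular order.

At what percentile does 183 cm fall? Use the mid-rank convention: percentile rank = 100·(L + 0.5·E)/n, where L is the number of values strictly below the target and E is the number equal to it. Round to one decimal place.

70.8

Sorted: 10, 12, 15, 29, 30, 35, 35, 48, 86, 121, 122, 131, 143, 164, 165, 178, 179, 204, 209, 224, 236, 248, 285, 318.
Count below 183: L = 17; count equal: E = 0; n = 24.
Percentile rank = 100·(17 + 0.5·0)/24 = 100·17/24 = 70.83.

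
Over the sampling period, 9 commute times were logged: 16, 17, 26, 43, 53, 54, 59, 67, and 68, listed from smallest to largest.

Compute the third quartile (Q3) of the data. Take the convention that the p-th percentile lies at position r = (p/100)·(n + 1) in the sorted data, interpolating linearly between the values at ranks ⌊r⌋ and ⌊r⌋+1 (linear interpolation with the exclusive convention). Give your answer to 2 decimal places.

63.00

n = 9.
r = (75/100)·(9 + 1) = 7.5.
Rank 7 is 59 and rank 8 is 67.
Interpolate: 59 + 0.5·(67 − 59) = 59 + 0.5·8 = 63.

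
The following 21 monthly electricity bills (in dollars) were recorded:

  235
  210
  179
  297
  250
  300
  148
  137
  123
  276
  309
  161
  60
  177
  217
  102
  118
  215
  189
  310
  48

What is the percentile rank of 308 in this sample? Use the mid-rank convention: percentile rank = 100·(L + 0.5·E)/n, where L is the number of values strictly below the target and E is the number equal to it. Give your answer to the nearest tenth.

Sorted: 48, 60, 102, 118, 123, 137, 148, 161, 177, 179, 189, 210, 215, 217, 235, 250, 276, 297, 300, 309, 310.
Count below 308: L = 19; count equal: E = 0; n = 21.
Percentile rank = 100·(19 + 0.5·0)/21 = 100·19/21 = 90.48.

90.5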